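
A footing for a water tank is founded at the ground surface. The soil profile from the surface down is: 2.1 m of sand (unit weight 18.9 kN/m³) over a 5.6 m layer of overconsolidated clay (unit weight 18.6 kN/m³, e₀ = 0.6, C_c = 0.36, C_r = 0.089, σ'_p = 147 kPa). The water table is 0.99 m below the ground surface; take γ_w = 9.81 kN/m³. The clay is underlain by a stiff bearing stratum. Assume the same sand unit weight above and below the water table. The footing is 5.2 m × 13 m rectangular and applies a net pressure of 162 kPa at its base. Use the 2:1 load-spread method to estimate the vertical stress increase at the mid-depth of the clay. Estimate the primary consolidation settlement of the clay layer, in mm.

S_c ≈ 103 mm

Mid-depth of clay below the ground surface: z = 2.1 + 5.6/2 = 4.9 m.
Total vertical stress at mid-clay: σ_v = 18.9×2.1 + 18.6×2.8 = 91.77 kPa.
Pore pressure: u = 9.81×(4.9 − 0.99) = 38.357 kPa.
Initial effective stress: σ'_0 = σ_v − u = 91.77 − 38.357 = 53.413 kPa.
Stress increase at mid-clay by the 2:1 spreading method:
Δσ = qBL/((B+z)(L+z)) = 162×5.2×13/((5.2+4.9)(13+4.9)) = 60.574 kPa
Final effective stress: σ'_f = 53.413 + 60.574 = 113.99 kPa.
σ'_f = 113.99 ≤ σ'_p = 147 kPa, so the clay remains overconsolidated and only the recompression index applies:
S_c = C_r·H/(1+e₀)·log₁₀(σ'_f/σ'_0) = 0.089×5.6/1.6×log₁₀(113.99/53.413)
    = 0.3115 × 0.32922 = 0.1026 m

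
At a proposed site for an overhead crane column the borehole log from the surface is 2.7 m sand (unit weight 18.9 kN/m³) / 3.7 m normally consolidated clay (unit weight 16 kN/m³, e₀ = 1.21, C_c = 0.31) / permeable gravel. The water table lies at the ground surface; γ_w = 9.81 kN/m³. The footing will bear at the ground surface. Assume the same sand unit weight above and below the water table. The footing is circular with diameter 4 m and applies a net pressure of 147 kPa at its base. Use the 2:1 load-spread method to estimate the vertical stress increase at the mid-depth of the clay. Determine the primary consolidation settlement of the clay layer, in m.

S_c ≈ 0.144 m

Mid-depth of clay below the ground surface: z = 2.7 + 3.7/2 = 4.55 m.
Total vertical stress at mid-clay: σ_v = 18.9×2.7 + 16×1.85 = 80.63 kPa.
Pore pressure: u = 9.81×(4.55 − 0) = 44.636 kPa.
Initial effective stress: σ'_0 = σ_v − u = 80.63 − 44.636 = 35.994 kPa.
Stress increase at mid-clay by the 2:1 spreading method:
Δσ ≈ qD²/(D+z)² = 147×4²/(4+4.55)² = 32.174 kPa
Final effective stress: σ'_f = σ'_0 + Δσ = 35.994 + 32.174 = 68.168 kPa.
Normally consolidated clay, so the full stress increment lies on the virgin compression line:
S_c = C_c·H/(1+e₀)·log₁₀(σ'_f/σ'_0) = 0.31×3.7/(1+1.21)×log₁₀(68.168/35.994)
    = 0.519 × 0.27735 = 0.1439 m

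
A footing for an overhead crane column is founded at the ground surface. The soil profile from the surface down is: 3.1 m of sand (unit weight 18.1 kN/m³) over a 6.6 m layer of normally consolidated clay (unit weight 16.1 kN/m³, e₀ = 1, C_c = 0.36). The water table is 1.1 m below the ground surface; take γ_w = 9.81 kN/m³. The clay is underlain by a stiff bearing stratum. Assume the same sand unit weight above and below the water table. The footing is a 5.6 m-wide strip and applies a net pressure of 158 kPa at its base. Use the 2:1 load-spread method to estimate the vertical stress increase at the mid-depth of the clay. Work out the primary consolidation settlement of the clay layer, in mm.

S_c ≈ 427 mm

Mid-depth of clay below the ground surface: z = 3.1 + 6.6/2 = 6.4 m.
Total vertical stress at mid-clay: σ_v = 18.1×3.1 + 16.1×3.3 = 109.24 kPa.
Pore pressure: u = 9.81×(6.4 − 1.1) = 51.993 kPa.
Initial effective stress: σ'_0 = σ_v − u = 109.24 − 51.993 = 57.247 kPa.
Stress increase at mid-clay by the 2:1 spreading method:
Δσ = qB/(B+z) = 158×5.6/(5.6+6.4) = 73.733 kPa
Final effective stress: σ'_f = σ'_0 + Δσ = 57.247 + 73.733 = 130.98 kPa.
Normally consolidated clay, so the full stress increment lies on the virgin compression line:
S_c = C_c·H/(1+e₀)·log₁₀(σ'_f/σ'_0) = 0.36×6.6/(1+1)×log₁₀(130.98/57.247)
    = 1.188 × 0.35945 = 0.427 m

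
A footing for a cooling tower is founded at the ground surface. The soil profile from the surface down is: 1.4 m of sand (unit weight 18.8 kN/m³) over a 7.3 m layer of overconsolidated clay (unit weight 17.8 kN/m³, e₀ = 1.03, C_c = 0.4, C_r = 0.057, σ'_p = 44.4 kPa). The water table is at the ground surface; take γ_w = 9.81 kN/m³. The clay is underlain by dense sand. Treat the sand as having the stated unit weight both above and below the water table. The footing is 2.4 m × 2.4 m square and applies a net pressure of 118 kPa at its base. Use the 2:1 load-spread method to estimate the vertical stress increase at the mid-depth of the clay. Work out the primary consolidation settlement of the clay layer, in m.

S_c ≈ 0.128 m

Mid-depth of clay below the ground surface: z = 1.4 + 7.3/2 = 5.05 m.
Total vertical stress at mid-clay: σ_v = 18.8×1.4 + 17.8×3.65 = 91.29 kPa.
Pore pressure: u = 9.81×(5.05 − 0) = 49.541 kPa.
Initial effective stress: σ'_0 = σ_v − u = 91.29 − 49.541 = 41.749 kPa.
Stress increase at mid-clay by the 2:1 spreading method:
Δσ = qBL/((B+z)(L+z)) = 118×2.4×2.4/((2.4+5.05)(2.4+5.05)) = 12.246 kPa
Final effective stress: σ'_f = 41.749 + 12.246 = 53.995 kPa.
σ'_f = 53.995 > σ'_p = 44.4 kPa, so the stress path crosses the preconsolidation pressure — recompression up to σ'_p, then virgin compression beyond:
S_c = H/(1+e₀)·[C_r·log₁₀(σ'_p/σ'_0) + C_c·log₁₀(σ'_f/σ'_p)]
    = 7.3/2.03 × [0.057×log₁₀(44.4/41.749) + 0.4×log₁₀(53.995/44.4)]
    = 3.5961 × [0.001524 + 0.033988] = 0.1277 m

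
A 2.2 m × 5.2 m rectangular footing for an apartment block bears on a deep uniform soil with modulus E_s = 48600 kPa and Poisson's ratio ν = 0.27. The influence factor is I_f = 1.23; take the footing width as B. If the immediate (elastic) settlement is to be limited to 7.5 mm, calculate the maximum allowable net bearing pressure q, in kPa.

q ≈ 145 kPa

S_e = q·B·(1−ν²)/E_s · I_f  ⇒  q = S_e·E_s / (B·(1−ν²)·I_f).
q = 0.0075 × 48600 / (2.2 × 0.9271 × 1.23) = 145.3 kPa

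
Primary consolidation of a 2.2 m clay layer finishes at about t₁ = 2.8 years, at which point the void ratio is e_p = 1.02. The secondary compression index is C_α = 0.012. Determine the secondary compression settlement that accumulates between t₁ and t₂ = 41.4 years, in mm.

S_s ≈ 15.3 mm

Secondary compression: S_s = C_α·H/(1+e_p)·log₁₀(t₂/t₁)
S_s = 0.012×2.2/(1+1.02)×log₁₀(41.4/2.8)
    = 0.01307 × 1.17 = 0.01529 m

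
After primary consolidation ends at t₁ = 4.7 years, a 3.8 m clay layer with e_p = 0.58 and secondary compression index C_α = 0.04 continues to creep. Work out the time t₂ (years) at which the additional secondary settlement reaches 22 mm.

t₂ ≈ 7.96 years

S_s = C_α·H/(1+e_p)·log₁₀(t₂/t₁) ⇒ log₁₀(t₂/t₁) = S_s·(1+e_p)/(C_α·H).
log₁₀(t₂/t₁) = 0.022 × (1+0.58) / (0.04×3.8) = 0.2287
t₂ = t₁ × 10^0.2287 = 4.7 × 1.693 = 7.958 years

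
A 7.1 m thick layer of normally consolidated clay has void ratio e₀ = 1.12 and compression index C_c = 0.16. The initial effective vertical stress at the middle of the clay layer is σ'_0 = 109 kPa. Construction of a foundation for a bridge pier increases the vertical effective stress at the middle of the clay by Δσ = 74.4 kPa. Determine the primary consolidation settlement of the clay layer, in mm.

Final effective stress: σ'_f = σ'_0 + Δσ = 109 + 74.4 = 183.4 kPa.
Normally consolidated clay, so the full stress increment lies on the virgin compression line:
S_c = C_c·H/(1+e₀)·log₁₀(σ'_f/σ'_0) = 0.16×7.1/(1+1.12)×log₁₀(183.4/109)
    = 0.53585 × 0.22597 = 0.1211 m

S_c ≈ 121 mm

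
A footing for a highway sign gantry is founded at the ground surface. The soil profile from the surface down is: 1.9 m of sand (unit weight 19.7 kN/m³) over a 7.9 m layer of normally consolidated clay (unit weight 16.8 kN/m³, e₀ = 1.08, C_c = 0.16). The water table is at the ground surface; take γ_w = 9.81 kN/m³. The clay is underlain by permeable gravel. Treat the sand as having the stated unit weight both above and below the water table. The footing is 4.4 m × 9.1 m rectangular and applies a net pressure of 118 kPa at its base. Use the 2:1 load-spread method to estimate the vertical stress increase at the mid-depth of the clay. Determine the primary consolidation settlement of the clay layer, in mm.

S_c ≈ 134 mm

Mid-depth of clay below the ground surface: z = 1.9 + 7.9/2 = 5.85 m.
Total vertical stress at mid-clay: σ_v = 19.7×1.9 + 16.8×3.95 = 103.79 kPa.
Pore pressure: u = 9.81×(5.85 − 0) = 57.389 kPa.
Initial effective stress: σ'_0 = σ_v − u = 103.79 − 57.389 = 46.401 kPa.
Stress increase at mid-clay by the 2:1 spreading method:
Δσ = qBL/((B+z)(L+z)) = 118×4.4×9.1/((4.4+5.85)(9.1+5.85)) = 30.833 kPa
Final effective stress: σ'_f = σ'_0 + Δσ = 46.401 + 30.833 = 77.234 kPa.
Normally consolidated clay, so the full stress increment lies on the virgin compression line:
S_c = C_c·H/(1+e₀)·log₁₀(σ'_f/σ'_0) = 0.16×7.9/(1+1.08)×log₁₀(77.234/46.401)
    = 0.60769 × 0.22128 = 0.1345 m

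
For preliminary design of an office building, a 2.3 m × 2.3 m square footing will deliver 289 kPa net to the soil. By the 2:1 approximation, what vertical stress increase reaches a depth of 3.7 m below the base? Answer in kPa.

By the 2:1 method the load spreads at 1 horizontal : 2 vertical, so at depth z the loaded area has grown by z in each plan dimension:
Δσ = qBL/((B+z)(L+z)) = 289×2.3×2.3/((2.3+3.7)(2.3+3.7)) = 42.467 kPa

Δσ_z ≈ 42.5 kPa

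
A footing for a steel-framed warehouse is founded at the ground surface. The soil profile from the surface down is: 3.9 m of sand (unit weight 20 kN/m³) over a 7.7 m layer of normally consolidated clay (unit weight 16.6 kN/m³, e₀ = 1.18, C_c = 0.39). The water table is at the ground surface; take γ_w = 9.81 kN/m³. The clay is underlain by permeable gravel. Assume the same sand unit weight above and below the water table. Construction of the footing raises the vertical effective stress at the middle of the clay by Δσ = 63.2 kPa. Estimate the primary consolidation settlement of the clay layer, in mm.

S_c ≈ 402 mm

Mid-depth of clay below the ground surface: z = 3.9 + 7.7/2 = 7.75 m.
Total vertical stress at mid-clay: σ_v = 20×3.9 + 16.6×3.85 = 141.91 kPa.
Pore pressure: u = 9.81×(7.75 − 0) = 76.028 kPa.
Initial effective stress: σ'_0 = σ_v − u = 141.91 − 76.028 = 65.882 kPa.
Final effective stress: σ'_f = σ'_0 + Δσ = 65.882 + 63.2 = 129.08 kPa.
Normally consolidated clay, so the full stress increment lies on the virgin compression line:
S_c = C_c·H/(1+e₀)·log₁₀(σ'_f/σ'_0) = 0.39×7.7/(1+1.18)×log₁₀(129.08/65.882)
    = 1.3775 × 0.29209 = 0.4024 m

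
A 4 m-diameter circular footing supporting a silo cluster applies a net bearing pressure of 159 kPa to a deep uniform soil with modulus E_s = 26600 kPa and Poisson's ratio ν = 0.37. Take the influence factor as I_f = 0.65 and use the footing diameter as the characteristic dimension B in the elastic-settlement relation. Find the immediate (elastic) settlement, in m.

S_e ≈ 0.0134 m

Immediate (elastic) settlement: S_e = q·B·(1−ν²)/E_s · I_f.
S_e = 159 × 4 × (1 − 0.37²) / 26600 × 0.65
    = 159 × 4 × 0.8631 / 26600 × 0.65
    = 0.01341 m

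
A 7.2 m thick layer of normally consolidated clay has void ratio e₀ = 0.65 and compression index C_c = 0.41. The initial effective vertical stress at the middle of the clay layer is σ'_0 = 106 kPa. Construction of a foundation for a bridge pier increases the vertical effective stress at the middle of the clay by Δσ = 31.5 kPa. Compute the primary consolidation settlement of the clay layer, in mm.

S_c ≈ 202 mm

Final effective stress: σ'_f = σ'_0 + Δσ = 106 + 31.5 = 137.5 kPa.
Normally consolidated clay, so the full stress increment lies on the virgin compression line:
S_c = C_c·H/(1+e₀)·log₁₀(σ'_f/σ'_0) = 0.41×7.2/(1+0.65)×log₁₀(137.5/106)
    = 1.7891 × 0.113 = 0.2022 m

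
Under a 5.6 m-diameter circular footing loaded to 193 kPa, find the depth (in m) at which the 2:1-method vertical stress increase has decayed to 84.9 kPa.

z ≈ 2.84 m

2:1 spreading — at depth z the loaded area has grown by z in each plan dimension:
qD²/(D+z)² = Δσ_z ⇒ z = D(√(q/Δσ_z) − 1) = 5.6×(√(193/84.9) − 1) = 2.843 m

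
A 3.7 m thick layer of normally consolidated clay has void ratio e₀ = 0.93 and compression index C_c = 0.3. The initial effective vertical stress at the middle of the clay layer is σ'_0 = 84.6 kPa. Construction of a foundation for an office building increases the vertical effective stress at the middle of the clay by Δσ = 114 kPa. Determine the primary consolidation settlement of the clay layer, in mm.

Final effective stress: σ'_f = σ'_0 + Δσ = 84.6 + 114 = 198.6 kPa.
Normally consolidated clay, so the full stress increment lies on the virgin compression line:
S_c = C_c·H/(1+e₀)·log₁₀(σ'_f/σ'_0) = 0.3×3.7/(1+0.93)×log₁₀(198.6/84.6)
    = 0.57513 × 0.37061 = 0.2131 m

S_c ≈ 213 mm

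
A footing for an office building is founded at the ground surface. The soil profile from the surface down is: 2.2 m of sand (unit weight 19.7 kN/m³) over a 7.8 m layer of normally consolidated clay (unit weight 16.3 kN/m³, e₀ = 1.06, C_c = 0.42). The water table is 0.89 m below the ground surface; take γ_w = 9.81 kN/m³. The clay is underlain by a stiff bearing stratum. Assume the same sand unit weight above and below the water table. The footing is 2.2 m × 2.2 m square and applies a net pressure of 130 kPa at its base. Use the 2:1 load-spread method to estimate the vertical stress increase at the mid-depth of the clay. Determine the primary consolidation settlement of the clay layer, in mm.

Mid-depth of clay below the ground surface: z = 2.2 + 7.8/2 = 6.1 m.
Total vertical stress at mid-clay: σ_v = 19.7×2.2 + 16.3×3.9 = 106.91 kPa.
Pore pressure: u = 9.81×(6.1 − 0.89) = 51.11 kPa.
Initial effective stress: σ'_0 = σ_v − u = 106.91 − 51.11 = 55.8 kPa.
Stress increase at mid-clay by the 2:1 spreading method:
Δσ = qBL/((B+z)(L+z)) = 130×2.2×2.2/((2.2+6.1)(2.2+6.1)) = 9.1334 kPa
Final effective stress: σ'_f = σ'_0 + Δσ = 55.8 + 9.1334 = 64.933 kPa.
Normally consolidated clay, so the full stress increment lies on the virgin compression line:
S_c = C_c·H/(1+e₀)·log₁₀(σ'_f/σ'_0) = 0.42×7.8/(1+1.06)×log₁₀(64.933/55.8)
    = 1.5903 × 0.065831 = 0.1047 m

S_c ≈ 105 mm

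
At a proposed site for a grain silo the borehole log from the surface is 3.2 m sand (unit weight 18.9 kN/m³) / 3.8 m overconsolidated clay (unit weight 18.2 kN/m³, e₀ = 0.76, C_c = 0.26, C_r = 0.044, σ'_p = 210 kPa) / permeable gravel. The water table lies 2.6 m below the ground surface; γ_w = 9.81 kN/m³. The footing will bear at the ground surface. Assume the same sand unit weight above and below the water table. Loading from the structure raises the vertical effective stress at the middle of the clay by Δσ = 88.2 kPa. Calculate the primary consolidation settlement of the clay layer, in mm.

S_c ≈ 33.5 mm

Mid-depth of clay below the ground surface: z = 3.2 + 3.8/2 = 5.1 m.
Total vertical stress at mid-clay: σ_v = 18.9×3.2 + 18.2×1.9 = 95.06 kPa.
Pore pressure: u = 9.81×(5.1 − 2.6) = 24.525 kPa.
Initial effective stress: σ'_0 = σ_v − u = 95.06 − 24.525 = 70.535 kPa.
Final effective stress: σ'_f = 70.535 + 88.2 = 158.74 kPa.
σ'_f = 158.74 ≤ σ'_p = 210 kPa, so the clay remains overconsolidated and only the recompression index applies:
S_c = C_r·H/(1+e₀)·log₁₀(σ'_f/σ'_0) = 0.044×3.8/1.76×log₁₀(158.74/70.535)
    = 0.095 × 0.35228 = 0.03347 m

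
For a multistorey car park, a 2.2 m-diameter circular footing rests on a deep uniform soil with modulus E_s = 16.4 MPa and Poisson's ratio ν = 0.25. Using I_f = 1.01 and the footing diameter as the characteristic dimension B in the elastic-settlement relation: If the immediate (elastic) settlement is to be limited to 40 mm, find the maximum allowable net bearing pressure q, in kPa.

E_s = 16.4 MPa = 16400 kPa.
S_e = q·B·(1−ν²)/E_s · I_f  ⇒  q = S_e·E_s / (B·(1−ν²)·I_f).
q = 0.04 × 16400 / (2.2 × 0.9375 × 1.01) = 314.9 kPa

q ≈ 315 kPa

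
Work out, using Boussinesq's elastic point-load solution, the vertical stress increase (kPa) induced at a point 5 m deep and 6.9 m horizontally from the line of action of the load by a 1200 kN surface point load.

Δσ_z ≈ 1.59 kPa

Boussinesq vertical stress below a point load on an elastic half-space:
Δσ_z = 3P/(2πz²) · [1 + (r/z)²]^(−5/2)
r/z = 6.9/5 = 1.38; [1+(r/z)²]^(−5/2) = 0.06956.
Δσ_z = 3×1200/(2π×5²) × 0.06956 = 22.918 × 0.06956 = 1.594 kPa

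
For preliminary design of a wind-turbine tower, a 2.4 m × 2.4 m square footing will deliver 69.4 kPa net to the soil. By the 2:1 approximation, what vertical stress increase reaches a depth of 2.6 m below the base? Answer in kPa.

By the 2:1 method the load spreads at 1 horizontal : 2 vertical, so at depth z the loaded area has grown by z in each plan dimension:
Δσ = qBL/((B+z)(L+z)) = 69.4×2.4×2.4/((2.4+2.6)(2.4+2.6)) = 15.99 kPa

Δσ_z ≈ 16 kPa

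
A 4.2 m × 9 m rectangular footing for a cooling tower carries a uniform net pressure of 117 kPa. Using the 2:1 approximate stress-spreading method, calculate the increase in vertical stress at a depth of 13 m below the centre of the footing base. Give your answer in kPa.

Δσ_z ≈ 11.7 kPa

By the 2:1 method the load spreads at 1 horizontal : 2 vertical, so at depth z the loaded area has grown by z in each plan dimension:
Δσ = qBL/((B+z)(L+z)) = 117×4.2×9/((4.2+13)(9+13)) = 11.688 kPa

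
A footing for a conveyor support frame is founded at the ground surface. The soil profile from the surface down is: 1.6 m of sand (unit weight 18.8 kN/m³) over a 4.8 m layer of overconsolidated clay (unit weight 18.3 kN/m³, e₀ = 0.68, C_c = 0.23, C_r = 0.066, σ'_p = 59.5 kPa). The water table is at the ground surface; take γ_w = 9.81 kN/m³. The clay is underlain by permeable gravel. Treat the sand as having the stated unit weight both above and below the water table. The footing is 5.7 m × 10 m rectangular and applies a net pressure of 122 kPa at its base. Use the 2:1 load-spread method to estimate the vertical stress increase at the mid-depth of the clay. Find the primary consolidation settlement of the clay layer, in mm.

Mid-depth of clay below the ground surface: z = 1.6 + 4.8/2 = 4 m.
Total vertical stress at mid-clay: σ_v = 18.8×1.6 + 18.3×2.4 = 74 kPa.
Pore pressure: u = 9.81×(4 − 0) = 39.24 kPa.
Initial effective stress: σ'_0 = σ_v − u = 74 − 39.24 = 34.76 kPa.
Stress increase at mid-clay by the 2:1 spreading method:
Δσ = qBL/((B+z)(L+z)) = 122×5.7×10/((5.7+4)(10+4)) = 51.208 kPa
Final effective stress: σ'_f = 34.76 + 51.208 = 85.968 kPa.
σ'_f = 85.968 > σ'_p = 59.5 kPa, so the stress path crosses the preconsolidation pressure — recompression up to σ'_p, then virgin compression beyond:
S_c = H/(1+e₀)·[C_r·log₁₀(σ'_p/σ'_0) + C_c·log₁₀(σ'_f/σ'_p)]
    = 4.8/1.68 × [0.066×log₁₀(59.5/34.76) + 0.23×log₁₀(85.968/59.5)]
    = 2.8571 × [0.015407 + 0.036759] = 0.149 m

S_c ≈ 149 mm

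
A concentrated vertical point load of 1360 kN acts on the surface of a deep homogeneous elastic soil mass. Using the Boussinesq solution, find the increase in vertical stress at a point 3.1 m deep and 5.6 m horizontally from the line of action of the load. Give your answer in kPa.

Boussinesq vertical stress below a point load on an elastic half-space:
Δσ_z = 3P/(2πz²) · [1 + (r/z)²]^(−5/2)
r/z = 5.6/3.1 = 1.8065; [1+(r/z)²]^(−5/2) = 0.026647.
Δσ_z = 3×1360/(2π×3.1²) × 0.026647 = 67.57 × 0.026647 = 1.801 kPa

Δσ_z ≈ 1.8 kPa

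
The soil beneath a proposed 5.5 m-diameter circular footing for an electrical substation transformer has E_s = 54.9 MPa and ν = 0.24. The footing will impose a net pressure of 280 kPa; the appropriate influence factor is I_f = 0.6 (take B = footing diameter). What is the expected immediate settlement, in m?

Immediate (elastic) settlement: S_e = q·B·(1−ν²)/E_s · I_f.
E_s = 54.9 MPa = 54900 kPa.
S_e = 280 × 5.5 × (1 − 0.24²) / 54900 × 0.6
    = 280 × 5.5 × 0.9424 / 54900 × 0.6
    = 0.01586 m

S_e ≈ 0.0159 m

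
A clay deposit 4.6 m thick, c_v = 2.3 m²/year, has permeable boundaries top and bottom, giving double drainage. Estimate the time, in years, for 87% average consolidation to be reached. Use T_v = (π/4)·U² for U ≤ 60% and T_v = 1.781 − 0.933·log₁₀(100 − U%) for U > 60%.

Drainage path length: H_d = H/2 = 2.3 m (double drainage).
U > 60%: T_v = 1.781 − 0.933·log₁₀(100 − 87) = 0.74169.
t = T_v·H_d²/c_v = 0.74169×2.3²/2.3 = 1.706 years.

t ≈ 1.71 years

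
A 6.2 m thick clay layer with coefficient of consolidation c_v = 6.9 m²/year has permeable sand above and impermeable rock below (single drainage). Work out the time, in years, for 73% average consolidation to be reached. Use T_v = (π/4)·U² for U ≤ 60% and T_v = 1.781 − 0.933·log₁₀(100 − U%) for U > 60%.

t ≈ 2.48 years

Drainage path length: H_d = H = 6.2 m (single drainage).
U > 60%: T_v = 1.781 − 0.933·log₁₀(100 − 73) = 0.44554.
t = T_v·H_d²/c_v = 0.44554×6.2²/6.9 = 2.482 years.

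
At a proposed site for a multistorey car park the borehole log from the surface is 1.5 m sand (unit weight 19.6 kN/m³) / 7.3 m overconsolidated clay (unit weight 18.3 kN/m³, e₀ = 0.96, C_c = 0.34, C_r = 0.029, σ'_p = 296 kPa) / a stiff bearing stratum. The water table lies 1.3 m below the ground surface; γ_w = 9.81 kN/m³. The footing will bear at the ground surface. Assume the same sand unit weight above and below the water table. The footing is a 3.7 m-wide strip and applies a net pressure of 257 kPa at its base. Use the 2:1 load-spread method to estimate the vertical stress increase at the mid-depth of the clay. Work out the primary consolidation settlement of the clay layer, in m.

S_c ≈ 0.0489 m

Mid-depth of clay below the ground surface: z = 1.5 + 7.3/2 = 5.15 m.
Total vertical stress at mid-clay: σ_v = 19.6×1.5 + 18.3×3.65 = 96.195 kPa.
Pore pressure: u = 9.81×(5.15 − 1.3) = 37.769 kPa.
Initial effective stress: σ'_0 = σ_v − u = 96.195 − 37.769 = 58.426 kPa.
Stress increase at mid-clay by the 2:1 spreading method:
Δσ = qB/(B+z) = 257×3.7/(3.7+5.15) = 107.45 kPa
Final effective stress: σ'_f = 58.426 + 107.45 = 165.88 kPa.
σ'_f = 165.88 ≤ σ'_p = 296 kPa, so the clay remains overconsolidated and only the recompression index applies:
S_c = C_r·H/(1+e₀)·log₁₀(σ'_f/σ'_0) = 0.029×7.3/1.96×log₁₀(165.88/58.426)
    = 0.10801 × 0.45319 = 0.04895 m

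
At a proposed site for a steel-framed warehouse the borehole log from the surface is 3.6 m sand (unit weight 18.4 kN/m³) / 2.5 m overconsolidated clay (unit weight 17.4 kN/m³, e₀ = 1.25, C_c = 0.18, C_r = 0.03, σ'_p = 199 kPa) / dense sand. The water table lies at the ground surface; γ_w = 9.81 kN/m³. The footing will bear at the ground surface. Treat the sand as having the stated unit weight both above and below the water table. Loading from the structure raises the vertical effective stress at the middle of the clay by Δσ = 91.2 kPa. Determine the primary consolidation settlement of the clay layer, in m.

S_c ≈ 0.0171 m

Mid-depth of clay below the ground surface: z = 3.6 + 2.5/2 = 4.85 m.
Total vertical stress at mid-clay: σ_v = 18.4×3.6 + 17.4×1.25 = 87.99 kPa.
Pore pressure: u = 9.81×(4.85 − 0) = 47.578 kPa.
Initial effective stress: σ'_0 = σ_v − u = 87.99 − 47.578 = 40.412 kPa.
Final effective stress: σ'_f = 40.412 + 91.2 = 131.61 kPa.
σ'_f = 131.61 ≤ σ'_p = 199 kPa, so the clay remains overconsolidated and only the recompression index applies:
S_c = C_r·H/(1+e₀)·log₁₀(σ'_f/σ'_0) = 0.03×2.5/2.25×log₁₀(131.61/40.412)
    = 0.033333 × 0.51278 = 0.01709 m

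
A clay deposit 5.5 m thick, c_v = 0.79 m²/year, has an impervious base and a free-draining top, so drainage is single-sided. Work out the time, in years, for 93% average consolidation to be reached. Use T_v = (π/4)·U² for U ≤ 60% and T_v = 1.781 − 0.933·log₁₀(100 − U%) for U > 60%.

Drainage path length: H_d = H = 5.5 m (single drainage).
U > 60%: T_v = 1.781 − 0.933·log₁₀(100 − 93) = 0.99252.
t = T_v·H_d²/c_v = 0.99252×5.5²/0.79 = 38 years.

t ≈ 38 years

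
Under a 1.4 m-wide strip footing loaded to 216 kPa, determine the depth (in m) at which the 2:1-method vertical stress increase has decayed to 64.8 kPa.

z ≈ 3.27 m

2:1 spreading — at depth z the loaded area has grown by z in each plan dimension:
qB/(B+z) = Δσ_z ⇒ z = qB/Δσ_z − B = 216×1.4/64.8 − 1.4 = 3.267 m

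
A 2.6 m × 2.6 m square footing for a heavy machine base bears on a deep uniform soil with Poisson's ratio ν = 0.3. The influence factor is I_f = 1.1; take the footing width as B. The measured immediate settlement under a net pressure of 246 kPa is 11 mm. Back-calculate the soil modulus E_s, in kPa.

S_e = q·B·(1−ν²)/E_s · I_f  ⇒  E_s = q·B·(1−ν²)·I_f / S_e.
E_s = 246 × 2.6 × 0.91 × 1.1 / 0.011 = 58200 kPa

E_s ≈ 58200 kPa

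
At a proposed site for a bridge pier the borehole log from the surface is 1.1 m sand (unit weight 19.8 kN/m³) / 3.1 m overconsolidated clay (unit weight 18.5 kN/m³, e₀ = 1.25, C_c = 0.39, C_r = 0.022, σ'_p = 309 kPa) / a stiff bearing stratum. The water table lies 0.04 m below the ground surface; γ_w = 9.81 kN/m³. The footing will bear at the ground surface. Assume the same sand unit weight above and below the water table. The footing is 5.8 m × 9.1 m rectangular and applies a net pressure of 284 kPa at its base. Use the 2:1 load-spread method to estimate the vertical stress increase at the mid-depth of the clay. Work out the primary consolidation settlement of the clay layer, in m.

Mid-depth of clay below the ground surface: z = 1.1 + 3.1/2 = 2.65 m.
Total vertical stress at mid-clay: σ_v = 19.8×1.1 + 18.5×1.55 = 50.455 kPa.
Pore pressure: u = 9.81×(2.65 − 0.04) = 25.604 kPa.
Initial effective stress: σ'_0 = σ_v − u = 50.455 − 25.604 = 24.851 kPa.
Stress increase at mid-clay by the 2:1 spreading method:
Δσ = qBL/((B+z)(L+z)) = 284×5.8×9.1/((5.8+2.65)(9.1+2.65)) = 150.97 kPa
Final effective stress: σ'_f = 24.851 + 150.97 = 175.82 kPa.
σ'_f = 175.82 ≤ σ'_p = 309 kPa, so the clay remains overconsolidated and only the recompression index applies:
S_c = C_r·H/(1+e₀)·log₁₀(σ'_f/σ'_0) = 0.022×3.1/2.25×log₁₀(175.82/24.851)
    = 0.030312 × 0.84972 = 0.02576 m

S_c ≈ 0.0258 m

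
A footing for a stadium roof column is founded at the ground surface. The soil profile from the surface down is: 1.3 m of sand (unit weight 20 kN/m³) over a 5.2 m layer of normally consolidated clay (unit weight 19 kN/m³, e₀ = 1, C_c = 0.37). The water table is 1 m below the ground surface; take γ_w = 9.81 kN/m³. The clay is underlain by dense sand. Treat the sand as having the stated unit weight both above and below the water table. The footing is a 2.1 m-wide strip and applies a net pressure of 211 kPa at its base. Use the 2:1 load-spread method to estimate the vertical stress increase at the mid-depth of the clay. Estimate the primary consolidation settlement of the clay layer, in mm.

Mid-depth of clay below the ground surface: z = 1.3 + 5.2/2 = 3.9 m.
Total vertical stress at mid-clay: σ_v = 20×1.3 + 19×2.6 = 75.4 kPa.
Pore pressure: u = 9.81×(3.9 − 1) = 28.449 kPa.
Initial effective stress: σ'_0 = σ_v − u = 75.4 − 28.449 = 46.951 kPa.
Stress increase at mid-clay by the 2:1 spreading method:
Δσ = qB/(B+z) = 211×2.1/(2.1+3.9) = 73.85 kPa
Final effective stress: σ'_f = σ'_0 + Δσ = 46.951 + 73.85 = 120.8 kPa.
Normally consolidated clay, so the full stress increment lies on the virgin compression line:
S_c = C_c·H/(1+e₀)·log₁₀(σ'_f/σ'_0) = 0.37×5.2/(1+1)×log₁₀(120.8/46.951)
    = 0.962 × 0.41042 = 0.3948 m

S_c ≈ 395 mm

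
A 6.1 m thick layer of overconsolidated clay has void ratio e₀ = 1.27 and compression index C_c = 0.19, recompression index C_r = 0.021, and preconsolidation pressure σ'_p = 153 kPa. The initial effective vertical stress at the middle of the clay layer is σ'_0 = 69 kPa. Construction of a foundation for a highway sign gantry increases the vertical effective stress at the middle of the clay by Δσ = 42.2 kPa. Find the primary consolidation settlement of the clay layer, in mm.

Final effective stress: σ'_f = 69 + 42.2 = 111.2 kPa.
σ'_f = 111.2 ≤ σ'_p = 153 kPa, so the clay remains overconsolidated and only the recompression index applies:
S_c = C_r·H/(1+e₀)·log₁₀(σ'_f/σ'_0) = 0.021×6.1/2.27×log₁₀(111.2/69)
    = 0.056431 × 0.20726 = 0.0117 m

S_c ≈ 11.7 mm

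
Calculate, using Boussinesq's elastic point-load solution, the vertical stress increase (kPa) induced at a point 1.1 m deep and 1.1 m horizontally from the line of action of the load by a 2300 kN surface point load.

Δσ_z ≈ 160 kPa

Boussinesq vertical stress below a point load on an elastic half-space:
Δσ_z = 3P/(2πz²) · [1 + (r/z)²]^(−5/2)
r/z = 1.1/1.1 = 1; [1+(r/z)²]^(−5/2) = 0.17678.
Δσ_z = 3×2300/(2π×1.1²) × 0.17678 = 907.58 × 0.17678 = 160.4 kPa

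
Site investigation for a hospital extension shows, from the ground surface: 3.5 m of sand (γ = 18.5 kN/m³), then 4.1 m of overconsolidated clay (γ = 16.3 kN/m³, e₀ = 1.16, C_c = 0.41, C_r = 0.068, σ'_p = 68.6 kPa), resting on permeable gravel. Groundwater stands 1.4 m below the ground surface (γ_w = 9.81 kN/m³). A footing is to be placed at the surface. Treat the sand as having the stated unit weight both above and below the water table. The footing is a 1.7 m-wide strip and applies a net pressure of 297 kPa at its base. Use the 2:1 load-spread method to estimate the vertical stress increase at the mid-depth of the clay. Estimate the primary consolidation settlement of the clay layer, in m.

Mid-depth of clay below the ground surface: z = 3.5 + 4.1/2 = 5.55 m.
Total vertical stress at mid-clay: σ_v = 18.5×3.5 + 16.3×2.05 = 98.165 kPa.
Pore pressure: u = 9.81×(5.55 − 1.4) = 40.712 kPa.
Initial effective stress: σ'_0 = σ_v − u = 98.165 − 40.712 = 57.453 kPa.
Stress increase at mid-clay by the 2:1 spreading method:
Δσ = qB/(B+z) = 297×1.7/(1.7+5.55) = 69.641 kPa
Final effective stress: σ'_f = 57.453 + 69.641 = 127.09 kPa.
σ'_f = 127.09 > σ'_p = 68.6 kPa, so the stress path crosses the preconsolidation pressure — recompression up to σ'_p, then virgin compression beyond:
S_c = H/(1+e₀)·[C_r·log₁₀(σ'_p/σ'_0) + C_c·log₁₀(σ'_f/σ'_p)]
    = 4.1/2.16 × [0.068×log₁₀(68.6/57.453) + 0.41×log₁₀(127.09/68.6)]
    = 1.8981 × [0.0052368 + 0.10979] = 0.2183 m

S_c ≈ 0.218 m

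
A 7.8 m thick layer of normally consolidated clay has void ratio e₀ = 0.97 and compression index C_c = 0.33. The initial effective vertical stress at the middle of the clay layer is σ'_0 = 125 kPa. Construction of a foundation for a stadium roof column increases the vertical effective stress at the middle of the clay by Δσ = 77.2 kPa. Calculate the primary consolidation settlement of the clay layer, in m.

S_c ≈ 0.273 m

Final effective stress: σ'_f = σ'_0 + Δσ = 125 + 77.2 = 202.2 kPa.
Normally consolidated clay, so the full stress increment lies on the virgin compression line:
S_c = C_c·H/(1+e₀)·log₁₀(σ'_f/σ'_0) = 0.33×7.8/(1+0.97)×log₁₀(202.2/125)
    = 1.3066 × 0.20887 = 0.2729 m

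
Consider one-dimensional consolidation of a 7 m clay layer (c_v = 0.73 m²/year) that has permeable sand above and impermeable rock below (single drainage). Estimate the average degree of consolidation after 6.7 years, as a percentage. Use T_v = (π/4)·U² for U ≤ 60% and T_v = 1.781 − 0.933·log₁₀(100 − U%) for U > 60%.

Drainage path length: H_d = H = 7 m (single drainage).
T_v = c_v·t/H_d² = 0.73×6.7/7² = 0.099816.
T_v = 0.099816 corresponds to the U ≤ 60% branch:
U = √(4T_v/π) = 0.3565

U ≈ 35.6 %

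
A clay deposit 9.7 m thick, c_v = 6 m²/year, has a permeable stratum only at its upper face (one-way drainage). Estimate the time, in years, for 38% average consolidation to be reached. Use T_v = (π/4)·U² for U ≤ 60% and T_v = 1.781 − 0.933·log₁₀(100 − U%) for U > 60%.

t ≈ 1.78 years

Drainage path length: H_d = H = 9.7 m (single drainage).
U ≤ 60%: T_v = (π/4)·U² = (π/4)×0.38² = 0.11341.
t = T_v·H_d²/c_v = 0.11341×9.7²/6 = 1.778 years.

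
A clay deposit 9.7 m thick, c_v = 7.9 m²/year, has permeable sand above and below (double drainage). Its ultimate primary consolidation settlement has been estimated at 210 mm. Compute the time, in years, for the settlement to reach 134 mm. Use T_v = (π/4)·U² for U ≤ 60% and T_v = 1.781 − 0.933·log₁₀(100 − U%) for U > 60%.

Drainage path length: H_d = H/2 = 4.85 m (double drainage).
U = S(t)/S_ult = 134/210 = 0.6381.
U > 60%: T_v = 1.781 − 0.933·log₁₀(100 − 63.81) = 0.32683.
t = T_v·H_d²/c_v = 0.32683×4.85²/7.9 = 0.9731 years.

t ≈ 0.973 years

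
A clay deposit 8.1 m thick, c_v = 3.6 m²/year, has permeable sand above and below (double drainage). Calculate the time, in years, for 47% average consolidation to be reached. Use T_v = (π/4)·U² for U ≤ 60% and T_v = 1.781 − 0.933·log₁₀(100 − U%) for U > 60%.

Drainage path length: H_d = H/2 = 4.05 m (double drainage).
U ≤ 60%: T_v = (π/4)·U² = (π/4)×0.47² = 0.17349.
t = T_v·H_d²/c_v = 0.17349×4.05²/3.6 = 0.7905 years.

t ≈ 0.79 years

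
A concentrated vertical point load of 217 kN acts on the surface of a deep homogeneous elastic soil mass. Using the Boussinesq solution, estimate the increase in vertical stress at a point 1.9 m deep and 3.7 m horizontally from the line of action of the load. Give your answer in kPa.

Boussinesq vertical stress below a point load on an elastic half-space:
Δσ_z = 3P/(2πz²) · [1 + (r/z)²]^(−5/2)
r/z = 3.7/1.9 = 1.9474; [1+(r/z)²]^(−5/2) = 0.019891.
Δσ_z = 3×217/(2π×1.9²) × 0.019891 = 28.701 × 0.019891 = 0.5709 kPa

Δσ_z ≈ 0.571 kPa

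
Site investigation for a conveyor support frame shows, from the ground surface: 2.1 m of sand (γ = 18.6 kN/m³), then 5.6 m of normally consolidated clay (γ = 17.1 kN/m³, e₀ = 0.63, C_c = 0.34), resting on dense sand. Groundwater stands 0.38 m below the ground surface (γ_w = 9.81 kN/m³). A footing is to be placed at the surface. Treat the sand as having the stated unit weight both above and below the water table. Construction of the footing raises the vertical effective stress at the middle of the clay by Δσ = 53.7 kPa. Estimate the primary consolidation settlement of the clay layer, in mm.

Mid-depth of clay below the ground surface: z = 2.1 + 5.6/2 = 4.9 m.
Total vertical stress at mid-clay: σ_v = 18.6×2.1 + 17.1×2.8 = 86.94 kPa.
Pore pressure: u = 9.81×(4.9 − 0.38) = 44.341 kPa.
Initial effective stress: σ'_0 = σ_v − u = 86.94 − 44.341 = 42.599 kPa.
Final effective stress: σ'_f = σ'_0 + Δσ = 42.599 + 53.7 = 96.299 kPa.
Normally consolidated clay, so the full stress increment lies on the virgin compression line:
S_c = C_c·H/(1+e₀)·log₁₀(σ'_f/σ'_0) = 0.34×5.6/(1+0.63)×log₁₀(96.299/42.599)
    = 1.1681 × 0.35422 = 0.4138 m

S_c ≈ 414 mm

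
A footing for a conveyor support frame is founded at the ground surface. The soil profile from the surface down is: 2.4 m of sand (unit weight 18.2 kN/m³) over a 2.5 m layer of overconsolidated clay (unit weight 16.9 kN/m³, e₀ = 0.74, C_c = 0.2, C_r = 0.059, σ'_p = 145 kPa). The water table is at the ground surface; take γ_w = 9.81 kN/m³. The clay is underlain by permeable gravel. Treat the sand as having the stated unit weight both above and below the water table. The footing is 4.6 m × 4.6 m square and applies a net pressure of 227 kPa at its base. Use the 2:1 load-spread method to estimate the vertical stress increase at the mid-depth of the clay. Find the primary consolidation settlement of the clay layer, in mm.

S_c ≈ 45.4 mm

Mid-depth of clay below the ground surface: z = 2.4 + 2.5/2 = 3.65 m.
Total vertical stress at mid-clay: σ_v = 18.2×2.4 + 16.9×1.25 = 64.805 kPa.
Pore pressure: u = 9.81×(3.65 − 0) = 35.806 kPa.
Initial effective stress: σ'_0 = σ_v − u = 64.805 − 35.806 = 28.999 kPa.
Stress increase at mid-clay by the 2:1 spreading method:
Δσ = qBL/((B+z)(L+z)) = 227×4.6×4.6/((4.6+3.65)(4.6+3.65)) = 70.572 kPa
Final effective stress: σ'_f = 28.999 + 70.572 = 99.571 kPa.
σ'_f = 99.571 ≤ σ'_p = 145 kPa, so the clay remains overconsolidated and only the recompression index applies:
S_c = C_r·H/(1+e₀)·log₁₀(σ'_f/σ'_0) = 0.059×2.5/1.74×log₁₀(99.571/28.999)
    = 0.084771 × 0.53575 = 0.04542 m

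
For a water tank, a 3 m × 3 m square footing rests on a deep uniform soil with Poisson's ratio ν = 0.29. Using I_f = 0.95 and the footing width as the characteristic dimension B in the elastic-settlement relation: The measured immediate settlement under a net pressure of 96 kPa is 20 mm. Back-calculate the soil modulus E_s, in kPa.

S_e = q·B·(1−ν²)/E_s · I_f  ⇒  E_s = q·B·(1−ν²)·I_f / S_e.
E_s = 96 × 3 × 0.9159 × 0.95 / 0.02 = 12530 kPa

E_s ≈ 12500 kPa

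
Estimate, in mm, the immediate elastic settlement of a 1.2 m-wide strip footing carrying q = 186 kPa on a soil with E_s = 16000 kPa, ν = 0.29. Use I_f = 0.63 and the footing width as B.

S_e ≈ 8.05 mm

Immediate (elastic) settlement: S_e = q·B·(1−ν²)/E_s · I_f.
S_e = 186 × 1.2 × (1 − 0.29²) / 16000 × 0.63
    = 186 × 1.2 × 0.9159 / 16000 × 0.63
    = 0.008049 m = 8.049 mm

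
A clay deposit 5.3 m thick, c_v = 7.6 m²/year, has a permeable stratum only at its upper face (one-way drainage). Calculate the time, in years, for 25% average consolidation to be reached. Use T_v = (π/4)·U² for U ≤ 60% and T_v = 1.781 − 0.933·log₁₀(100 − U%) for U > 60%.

Drainage path length: H_d = H = 5.3 m (single drainage).
U ≤ 60%: T_v = (π/4)·U² = (π/4)×0.25² = 0.049087.
t = T_v·H_d²/c_v = 0.049087×5.3²/7.6 = 0.1814 years.

t ≈ 0.181 years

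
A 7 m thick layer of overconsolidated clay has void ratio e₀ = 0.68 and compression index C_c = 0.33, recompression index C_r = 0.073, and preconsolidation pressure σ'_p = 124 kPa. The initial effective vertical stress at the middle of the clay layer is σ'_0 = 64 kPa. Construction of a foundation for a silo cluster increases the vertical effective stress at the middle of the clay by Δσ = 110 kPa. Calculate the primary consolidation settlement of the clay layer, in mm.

Final effective stress: σ'_f = 64 + 110 = 174 kPa.
σ'_f = 174 > σ'_p = 124 kPa, so the stress path crosses the preconsolidation pressure — recompression up to σ'_p, then virgin compression beyond:
S_c = H/(1+e₀)·[C_r·log₁₀(σ'_p/σ'_0) + C_c·log₁₀(σ'_f/σ'_p)]
    = 7/1.68 × [0.073×log₁₀(124/64) + 0.33×log₁₀(174/124)]
    = 4.1667 × [0.020969 + 0.048552] = 0.2897 m

S_c ≈ 290 mm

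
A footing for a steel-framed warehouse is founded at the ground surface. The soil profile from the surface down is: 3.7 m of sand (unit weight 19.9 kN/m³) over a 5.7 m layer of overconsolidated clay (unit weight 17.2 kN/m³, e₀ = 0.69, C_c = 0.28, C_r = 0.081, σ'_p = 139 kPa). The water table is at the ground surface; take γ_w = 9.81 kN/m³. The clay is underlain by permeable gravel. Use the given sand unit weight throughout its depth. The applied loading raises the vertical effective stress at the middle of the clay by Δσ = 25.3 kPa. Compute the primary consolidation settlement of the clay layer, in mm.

Mid-depth of clay below the ground surface: z = 3.7 + 5.7/2 = 6.55 m.
Total vertical stress at mid-clay: σ_v = 19.9×3.7 + 17.2×2.85 = 122.65 kPa.
Pore pressure: u = 9.81×(6.55 − 0) = 64.255 kPa.
Initial effective stress: σ'_0 = σ_v − u = 122.65 − 64.255 = 58.395 kPa.
Final effective stress: σ'_f = 58.395 + 25.3 = 83.695 kPa.
σ'_f = 83.695 ≤ σ'_p = 139 kPa, so the clay remains overconsolidated and only the recompression index applies:
S_c = C_r·H/(1+e₀)·log₁₀(σ'_f/σ'_0) = 0.081×5.7/1.69×log₁₀(83.695/58.395)
    = 0.2732 × 0.15632 = 0.04271 m

S_c ≈ 42.7 mm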